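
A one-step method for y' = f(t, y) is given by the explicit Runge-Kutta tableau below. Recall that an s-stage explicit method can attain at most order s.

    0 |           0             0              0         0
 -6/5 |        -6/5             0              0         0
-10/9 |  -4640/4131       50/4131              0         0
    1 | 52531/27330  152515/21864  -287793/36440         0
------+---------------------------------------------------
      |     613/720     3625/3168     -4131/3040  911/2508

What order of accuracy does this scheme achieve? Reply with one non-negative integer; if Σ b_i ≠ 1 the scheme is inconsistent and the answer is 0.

b = (613/720, 3625/3168, -4131/3040, 911/2508)
c = (0, -6/5, -10/9, 1)
Ac = (0, 0, -20/1377, 737/1822)
Σ b_i: 613/720·1 + 3625/3168·1 + (-4131/3040)·1 + 911/2508·1 = 1 ✓
b·c: 3625/3168·(-6/5) + (-4131/3040)·(-10/9) + 911/2508·1 = 1/2 ✓
b·c²: 3625/3168·36/25 + (-4131/3040)·100/81 + 911/2508·1 = 1/3 ✓
b·Ac: (-4131/3040)·(-20/1377) + 911/2508·737/1822 = 1/6 ✓
b·c³: 3625/3168·(-216/125) + (-4131/3040)·(-1000/729) + 911/2508·1 = 1/4 ✓
b·(c∘Ac): (-4131/3040)·200/12393 + 911/2508·737/1822 = 1/8 ✓
b·Ac²: (-4131/3040)·8/459 + 911/2508·1342/4555 = 1/12 ✓
b·A²c: 911/2508·209/1822 = 1/24 ✓; 4 stages ⇒ order 4.

4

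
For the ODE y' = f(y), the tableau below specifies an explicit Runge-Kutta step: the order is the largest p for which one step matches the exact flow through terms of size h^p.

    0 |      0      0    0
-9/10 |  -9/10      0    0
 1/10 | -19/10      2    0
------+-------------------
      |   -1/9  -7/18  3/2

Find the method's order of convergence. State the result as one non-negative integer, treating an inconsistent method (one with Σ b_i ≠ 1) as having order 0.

b = (-1/9, -7/18, 3/2)
c = (0, -9/10, 1/10)
Ac = (0, 0, -9/5)
Σ b_i: (-1/9)·1 + (-7/18)·1 + 3/2·1 = 1 ✓
b·c: (-7/18)·(-9/10) + 3/2·1/10 = 1/2 ✓
b·c²: (-7/18)·81/100 + 3/2·1/100 = -3/10 ≠ 1/3 ⇒ order 2.
b·Ac: 3/2·(-9/5) = -27/10 ≠ 1/6

2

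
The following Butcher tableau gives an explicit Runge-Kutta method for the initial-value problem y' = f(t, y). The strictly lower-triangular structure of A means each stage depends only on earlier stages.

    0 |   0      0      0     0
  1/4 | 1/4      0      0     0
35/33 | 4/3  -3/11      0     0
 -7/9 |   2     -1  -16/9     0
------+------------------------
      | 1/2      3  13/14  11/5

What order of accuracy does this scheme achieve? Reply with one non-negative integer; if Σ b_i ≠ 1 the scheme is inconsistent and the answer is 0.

0

b = (1/2, 3, 13/14, 11/5)
c = (0, 1/4, 35/33, -7/9)
Ac = (0, 0, -3/44, -2537/1188)
Σ b_i: 1/2·1 + 3·1 + 13/14·1 + 11/5·1 = 232/35 ≠ 1 ⇒ order 0.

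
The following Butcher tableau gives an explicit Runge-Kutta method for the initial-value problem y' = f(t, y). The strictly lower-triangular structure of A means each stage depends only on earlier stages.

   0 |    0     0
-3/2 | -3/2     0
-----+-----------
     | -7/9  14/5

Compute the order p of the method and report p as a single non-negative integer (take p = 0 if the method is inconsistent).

b = (-7/9, 14/5)
c = (0, -3/2)
Σ b_i: (-7/9)·1 + 14/5·1 = 91/45 ≠ 1 ⇒ order 0.

0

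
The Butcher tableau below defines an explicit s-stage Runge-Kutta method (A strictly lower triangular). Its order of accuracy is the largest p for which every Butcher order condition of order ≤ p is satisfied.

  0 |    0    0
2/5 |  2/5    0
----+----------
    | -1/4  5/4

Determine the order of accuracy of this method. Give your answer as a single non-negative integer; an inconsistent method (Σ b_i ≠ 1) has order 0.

b = (-1/4, 5/4)
c = (0, 2/5)
Σ b_i: (-1/4)·1 + 5/4·1 = 1 ✓
b·c: 5/4·2/5 = 1/2 ✓; 2 stages ⇒ order 2.

2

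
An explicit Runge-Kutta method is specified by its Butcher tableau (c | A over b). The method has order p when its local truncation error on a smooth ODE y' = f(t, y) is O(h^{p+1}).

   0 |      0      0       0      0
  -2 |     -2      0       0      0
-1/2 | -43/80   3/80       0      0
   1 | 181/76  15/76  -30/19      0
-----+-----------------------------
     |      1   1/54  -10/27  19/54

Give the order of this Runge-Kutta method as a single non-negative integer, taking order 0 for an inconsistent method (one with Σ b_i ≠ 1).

b = (1, 1/54, -10/27, 19/54)
c = (0, -2, -1/2, 1)
Ac = (0, 0, -3/40, 15/38)
Σ b_i: 1·1 + 1/54·1 + (-10/27)·1 + 19/54·1 = 1 ✓
b·c: 1/54·(-2) + (-10/27)·(-1/2) + 19/54·1 = 1/2 ✓
b·c²: 1/54·4 + (-10/27)·1/4 + 19/54·1 = 1/3 ✓
b·Ac: (-10/27)·(-3/40) + 19/54·15/38 = 1/6 ✓
b·c³: 1/54·(-8) + (-10/27)·(-1/8) + 19/54·1 = 1/4 ✓
b·(c∘Ac): (-10/27)·3/80 + 19/54·15/38 = 1/8 ✓
b·Ac²: (-10/27)·3/20 + 19/54·15/38 = 1/12 ✓
b·A²c: 19/54·9/76 = 1/24 ✓; 4 stages ⇒ order 4.

4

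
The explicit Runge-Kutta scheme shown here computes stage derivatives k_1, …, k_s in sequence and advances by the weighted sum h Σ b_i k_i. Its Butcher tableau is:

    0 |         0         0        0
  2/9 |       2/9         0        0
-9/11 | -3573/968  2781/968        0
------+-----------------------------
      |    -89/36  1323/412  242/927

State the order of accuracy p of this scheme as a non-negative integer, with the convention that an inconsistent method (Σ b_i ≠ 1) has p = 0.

b = (-89/36, 1323/412, 242/927)
c = (0, 2/9, -9/11)
Ac = (0, 0, 309/484)
Σ b_i: (-89/36)·1 + 1323/412·1 + 242/927·1 = 1 ✓
b·c: 1323/412·2/9 + 242/927·(-9/11) = 1/2 ✓
b·c²: 1323/412·4/81 + 242/927·81/121 = 1/3 ✓
b·Ac: 242/927·309/484 = 1/6 ✓; 3 stages ⇒ order 3.

3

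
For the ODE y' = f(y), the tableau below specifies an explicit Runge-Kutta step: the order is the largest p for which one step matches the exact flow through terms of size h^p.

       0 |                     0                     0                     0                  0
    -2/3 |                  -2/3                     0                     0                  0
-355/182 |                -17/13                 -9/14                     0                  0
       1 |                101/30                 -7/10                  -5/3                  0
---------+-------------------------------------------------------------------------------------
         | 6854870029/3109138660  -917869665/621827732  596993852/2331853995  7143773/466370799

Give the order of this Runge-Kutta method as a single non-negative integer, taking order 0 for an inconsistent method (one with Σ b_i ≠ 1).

b = (6854870029/3109138660, -917869665/621827732, 596993852/2331853995, 7143773/466370799)
c = (0, -2/3, -355/182, 1)
Ac = (0, 0, 3/7, 3383/910)
Σ b_i: 6854870029/3109138660·1 + (-917869665/621827732)·1 + 596993852/2331853995·1 + 7143773/466370799·1 = 1 ✓
b·c: (-917869665/621827732)·(-2/3) + 596993852/2331853995·(-355/182) + 7143773/466370799·1 = 1/2 ✓
b·c²: (-917869665/621827732)·4/9 + 596993852/2331853995·126025/33124 + 7143773/466370799·1 = 1/3 ✓
b·Ac: 596993852/2331853995·3/7 + 7143773/466370799·3383/910 = 1/6 ✓
b·c³: (-917869665/621827732)·(-8/27) + 596993852/2331853995·(-44738875/6028568) + 7143773/466370799·1 = -368528560397/254638456254 ≠ 1/4 ⇒ order 3.
b·(c∘Ac): 596993852/2331853995·(-1065/1274) + 7143773/466370799·3383/910 = -732538091/4663707990 ≠ 1/8
b·Ac²: 596993852/2331853995·(-2/7) + 7143773/466370799·(-9915611/1490580) = -267438291161/1527830737524 ≠ 1/12
b·A²c: 7143773/466370799·(-5/7) = -5102695/466370799 ≠ 1/24

3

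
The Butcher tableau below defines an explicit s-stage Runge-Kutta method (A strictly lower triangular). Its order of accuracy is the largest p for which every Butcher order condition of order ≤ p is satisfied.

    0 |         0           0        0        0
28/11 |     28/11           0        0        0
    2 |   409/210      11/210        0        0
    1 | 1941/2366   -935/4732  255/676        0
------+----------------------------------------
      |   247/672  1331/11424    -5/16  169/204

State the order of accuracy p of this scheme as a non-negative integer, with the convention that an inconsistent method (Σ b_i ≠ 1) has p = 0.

4

b = (247/672, 1331/11424, -5/16, 169/204)
c = (0, 28/11, 2, 1)
Ac = (0, 0, 2/15, 85/338)
Σ b_i: 247/672·1 + 1331/11424·1 + (-5/16)·1 + 169/204·1 = 1 ✓
b·c: 1331/11424·28/11 + (-5/16)·2 + 169/204·1 = 1/2 ✓
b·c²: 1331/11424·784/121 + (-5/16)·4 + 169/204·1 = 1/3 ✓
b·Ac: (-5/16)·2/15 + 169/204·85/338 = 1/6 ✓
b·c³: 1331/11424·21952/1331 + (-5/16)·8 + 169/204·1 = 1/4 ✓
b·(c∘Ac): (-5/16)·4/15 + 169/204·85/338 = 1/8 ✓
b·Ac²: (-5/16)·56/165 + 169/204·425/1859 = 1/12 ✓
b·A²c: 169/204·17/338 = 1/24 ✓; 4 stages ⇒ order 4.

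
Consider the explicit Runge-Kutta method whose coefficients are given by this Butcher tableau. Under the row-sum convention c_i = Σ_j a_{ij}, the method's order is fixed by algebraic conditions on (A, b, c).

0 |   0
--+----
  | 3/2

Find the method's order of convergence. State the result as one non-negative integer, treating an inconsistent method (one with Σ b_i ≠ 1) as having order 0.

0

b = (3/2)
c = (0)
Σ b_i: 3/2·1 = 3/2 ≠ 1 ⇒ order 0.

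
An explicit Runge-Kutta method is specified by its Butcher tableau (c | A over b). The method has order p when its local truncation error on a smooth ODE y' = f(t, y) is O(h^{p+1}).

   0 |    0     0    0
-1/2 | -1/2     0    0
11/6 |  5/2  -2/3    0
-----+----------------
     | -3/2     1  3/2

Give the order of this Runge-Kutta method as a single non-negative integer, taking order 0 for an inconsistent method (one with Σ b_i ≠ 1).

1

b = (-3/2, 1, 3/2)
c = (0, -1/2, 11/6)
Ac = (0, 0, 1/3)
Σ b_i: (-3/2)·1 + 1·1 + 3/2·1 = 1 ✓
b·c: 1·(-1/2) + 3/2·11/6 = 9/4 ≠ 1/2 ⇒ order 1.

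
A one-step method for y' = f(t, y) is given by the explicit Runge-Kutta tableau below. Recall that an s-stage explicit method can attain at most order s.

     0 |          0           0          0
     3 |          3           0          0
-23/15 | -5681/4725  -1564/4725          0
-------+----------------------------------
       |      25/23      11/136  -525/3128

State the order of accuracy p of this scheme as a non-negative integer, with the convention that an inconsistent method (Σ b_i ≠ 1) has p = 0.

b = (25/23, 11/136, -525/3128)
c = (0, 3, -23/15)
Ac = (0, 0, -1564/1575)
Σ b_i: 25/23·1 + 11/136·1 + (-525/3128)·1 = 1 ✓
b·c: 11/136·3 + (-525/3128)·(-23/15) = 1/2 ✓
b·c²: 11/136·9 + (-525/3128)·529/225 = 1/3 ✓
b·Ac: (-525/3128)·(-1564/1575) = 1/6 ✓; 3 stages ⇒ order 3.

3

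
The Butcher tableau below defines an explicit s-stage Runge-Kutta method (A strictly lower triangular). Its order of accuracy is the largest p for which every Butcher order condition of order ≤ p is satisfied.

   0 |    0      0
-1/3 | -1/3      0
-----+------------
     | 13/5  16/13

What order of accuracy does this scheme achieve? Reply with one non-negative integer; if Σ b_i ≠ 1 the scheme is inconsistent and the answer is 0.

b = (13/5, 16/13)
c = (0, -1/3)
Σ b_i: 13/5·1 + 16/13·1 = 249/65 ≠ 1 ⇒ order 0.

0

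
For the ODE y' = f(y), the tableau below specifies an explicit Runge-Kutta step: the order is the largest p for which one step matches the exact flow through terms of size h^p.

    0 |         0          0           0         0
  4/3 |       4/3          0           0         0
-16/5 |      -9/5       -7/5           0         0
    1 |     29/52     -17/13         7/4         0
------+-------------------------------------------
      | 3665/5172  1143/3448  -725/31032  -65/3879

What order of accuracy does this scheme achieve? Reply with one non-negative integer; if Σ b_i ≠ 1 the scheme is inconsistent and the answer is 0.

b = (3665/5172, 1143/3448, -725/31032, -65/3879)
c = (0, 4/3, -16/5, 1)
Ac = (0, 0, -28/15, -1432/195)
Σ b_i: 3665/5172·1 + 1143/3448·1 + (-725/31032)·1 + (-65/3879)·1 = 1 ✓
b·c: 1143/3448·4/3 + (-725/31032)·(-16/5) + (-65/3879)·1 = 1/2 ✓
b·c²: 1143/3448·16/9 + (-725/31032)·256/25 + (-65/3879)·1 = 1/3 ✓
b·Ac: (-725/31032)·(-28/15) + (-65/3879)·(-1432/195) = 1/6 ✓
b·c³: 1143/3448·64/27 + (-725/31032)·(-4096/125) + (-65/3879)·1 = 3307/2155 ≠ 1/4 ⇒ order 3.
b·(c∘Ac): (-725/31032)·448/75 + (-65/3879)·(-1432/195) = -64/3879 ≠ 1/8
b·Ac²: (-725/31032)·(-112/45) + (-65/3879)·45616/2925 = -11822/58185 ≠ 1/12
b·A²c: (-65/3879)·(-49/15) = 637/11637 ≠ 1/24

3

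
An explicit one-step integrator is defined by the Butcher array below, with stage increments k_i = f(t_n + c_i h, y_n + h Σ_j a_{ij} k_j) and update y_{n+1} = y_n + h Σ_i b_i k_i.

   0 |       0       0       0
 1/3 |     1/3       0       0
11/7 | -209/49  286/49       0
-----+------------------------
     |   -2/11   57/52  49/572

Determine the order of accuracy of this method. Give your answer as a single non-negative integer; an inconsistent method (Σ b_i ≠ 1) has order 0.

3

b = (-2/11, 57/52, 49/572)
c = (0, 1/3, 11/7)
Ac = (0, 0, 286/147)
Σ b_i: (-2/11)·1 + 57/52·1 + 49/572·1 = 1 ✓
b·c: 57/52·1/3 + 49/572·11/7 = 1/2 ✓
b·c²: 57/52·1/9 + 49/572·121/49 = 1/3 ✓
b·Ac: 49/572·286/147 = 1/6 ✓; 3 stages ⇒ order 3.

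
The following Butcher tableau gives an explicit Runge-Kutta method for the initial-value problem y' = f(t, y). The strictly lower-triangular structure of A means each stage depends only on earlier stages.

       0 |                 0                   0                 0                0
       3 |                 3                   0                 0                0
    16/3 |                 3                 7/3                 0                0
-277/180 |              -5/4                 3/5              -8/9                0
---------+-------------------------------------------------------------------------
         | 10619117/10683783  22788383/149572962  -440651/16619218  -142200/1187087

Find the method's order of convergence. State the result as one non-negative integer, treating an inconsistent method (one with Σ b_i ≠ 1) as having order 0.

b = (10619117/10683783, 22788383/149572962, -440651/16619218, -142200/1187087)
c = (0, 3, 16/3, -277/180)
Ac = (0, 0, 7, -397/135)
Σ b_i: 10619117/10683783·1 + 22788383/149572962·1 + (-440651/16619218)·1 + (-142200/1187087)·1 = 1 ✓
b·c: 22788383/149572962·3 + (-440651/16619218)·16/3 + (-142200/1187087)·(-277/180) = 1/2 ✓
b·c²: 22788383/149572962·9 + (-440651/16619218)·256/9 + (-142200/1187087)·76729/32400 = 1/3 ✓
b·Ac: (-440651/16619218)·7 + (-142200/1187087)·(-397/135) = 1/6 ✓
b·c³: 22788383/149572962·27 + (-440651/16619218)·4096/27 + (-142200/1187087)·(-21253933/5832000) = 2030082367/3846161880 ≠ 1/4 ⇒ order 3.
b·(c∘Ac): (-440651/16619218)·112/3 + (-142200/1187087)·109969/24300 = -49101974/32051349 ≠ 1/8
b·Ac²: (-440651/16619218)·21 + (-142200/1187087)·(-8053/405) = 38997383/21367566 ≠ 1/12
b·A²c: (-142200/1187087)·(-56/9) = 884800/1187087 ≠ 1/24

3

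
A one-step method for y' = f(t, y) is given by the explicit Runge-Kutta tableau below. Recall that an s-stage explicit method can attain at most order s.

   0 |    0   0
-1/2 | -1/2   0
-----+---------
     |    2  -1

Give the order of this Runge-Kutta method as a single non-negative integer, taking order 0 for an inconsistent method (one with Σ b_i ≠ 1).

b = (2, -1)
c = (0, -1/2)
Σ b_i: 2·1 + (-1)·1 = 1 ✓
b·c: (-1)·(-1/2) = 1/2 ✓; 2 stages ⇒ order 2.

2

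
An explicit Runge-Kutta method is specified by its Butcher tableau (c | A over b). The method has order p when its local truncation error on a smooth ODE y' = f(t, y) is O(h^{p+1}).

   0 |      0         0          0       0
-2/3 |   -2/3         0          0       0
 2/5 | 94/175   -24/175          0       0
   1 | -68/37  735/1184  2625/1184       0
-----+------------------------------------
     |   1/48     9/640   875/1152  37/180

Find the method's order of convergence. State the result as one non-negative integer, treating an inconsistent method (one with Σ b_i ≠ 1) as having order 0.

4

b = (1/48, 9/640, 875/1152, 37/180)
c = (0, -2/3, 2/5, 1)
Ac = (0, 0, 16/175, 35/74)
Σ b_i: 1/48·1 + 9/640·1 + 875/1152·1 + 37/180·1 = 1 ✓
b·c: 9/640·(-2/3) + 875/1152·2/5 + 37/180·1 = 1/2 ✓
b·c²: 9/640·4/9 + 875/1152·4/25 + 37/180·1 = 1/3 ✓
b·Ac: 875/1152·16/175 + 37/180·35/74 = 1/6 ✓
b·c³: 9/640·(-8/27) + 875/1152·8/125 + 37/180·1 = 1/4 ✓
b·(c∘Ac): 875/1152·32/875 + 37/180·35/74 = 1/8 ✓
b·Ac²: 875/1152·(-32/525) + 37/180·70/111 = 1/12 ✓
b·A²c: 37/180·15/74 = 1/24 ✓; 4 stages ⇒ order 4.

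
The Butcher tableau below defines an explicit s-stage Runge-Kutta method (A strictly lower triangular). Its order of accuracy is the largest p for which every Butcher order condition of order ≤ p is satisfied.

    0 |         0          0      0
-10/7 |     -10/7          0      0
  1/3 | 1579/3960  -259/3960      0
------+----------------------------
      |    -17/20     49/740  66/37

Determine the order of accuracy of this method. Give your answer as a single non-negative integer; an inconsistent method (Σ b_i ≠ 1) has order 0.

b = (-17/20, 49/740, 66/37)
c = (0, -10/7, 1/3)
Ac = (0, 0, 37/396)
Σ b_i: (-17/20)·1 + 49/740·1 + 66/37·1 = 1 ✓
b·c: 49/740·(-10/7) + 66/37·1/3 = 1/2 ✓
b·c²: 49/740·100/49 + 66/37·1/9 = 1/3 ✓
b·Ac: 66/37·37/396 = 1/6 ✓; 3 stages ⇒ order 3.

3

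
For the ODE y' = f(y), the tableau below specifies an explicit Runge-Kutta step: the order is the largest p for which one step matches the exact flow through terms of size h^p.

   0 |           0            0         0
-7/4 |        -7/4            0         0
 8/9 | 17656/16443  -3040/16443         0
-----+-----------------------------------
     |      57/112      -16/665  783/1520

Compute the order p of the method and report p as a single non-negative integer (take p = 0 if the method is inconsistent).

3

b = (57/112, -16/665, 783/1520)
c = (0, -7/4, 8/9)
Ac = (0, 0, 760/2349)
Σ b_i: 57/112·1 + (-16/665)·1 + 783/1520·1 = 1 ✓
b·c: (-16/665)·(-7/4) + 783/1520·8/9 = 1/2 ✓
b·c²: (-16/665)·49/16 + 783/1520·64/81 = 1/3 ✓
b·Ac: 783/1520·760/2349 = 1/6 ✓; 3 stages ⇒ order 3.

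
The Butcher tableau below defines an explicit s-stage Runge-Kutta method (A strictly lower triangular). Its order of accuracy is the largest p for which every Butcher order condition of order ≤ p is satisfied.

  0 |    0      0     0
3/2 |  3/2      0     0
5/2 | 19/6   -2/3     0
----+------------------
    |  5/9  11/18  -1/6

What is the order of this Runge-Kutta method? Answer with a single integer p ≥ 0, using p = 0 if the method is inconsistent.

3

b = (5/9, 11/18, -1/6)
c = (0, 3/2, 5/2)
Ac = (0, 0, -1)
Σ b_i: 5/9·1 + 11/18·1 + (-1/6)·1 = 1 ✓
b·c: 11/18·3/2 + (-1/6)·5/2 = 1/2 ✓
b·c²: 11/18·9/4 + (-1/6)·25/4 = 1/3 ✓
b·Ac: (-1/6)·(-1) = 1/6 ✓; 3 stages ⇒ order 3.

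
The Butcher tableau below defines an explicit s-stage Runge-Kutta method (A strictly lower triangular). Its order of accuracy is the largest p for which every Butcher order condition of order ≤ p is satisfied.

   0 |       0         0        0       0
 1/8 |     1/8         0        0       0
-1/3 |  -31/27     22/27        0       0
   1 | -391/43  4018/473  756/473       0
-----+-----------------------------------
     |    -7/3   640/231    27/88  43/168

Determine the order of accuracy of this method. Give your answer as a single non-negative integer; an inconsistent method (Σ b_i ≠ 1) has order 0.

b = (-7/3, 640/231, 27/88, 43/168)
c = (0, 1/8, -1/3, 1)
Ac = (0, 0, 11/108, 91/172)
Σ b_i: (-7/3)·1 + 640/231·1 + 27/88·1 + 43/168·1 = 1 ✓
b·c: 640/231·1/8 + 27/88·(-1/3) + 43/168·1 = 1/2 ✓
b·c²: 640/231·1/64 + 27/88·1/9 + 43/168·1 = 1/3 ✓
b·Ac: 27/88·11/108 + 43/168·91/172 = 1/6 ✓
b·c³: 640/231·1/512 + 27/88·(-1/27) + 43/168·1 = 1/4 ✓
b·(c∘Ac): 27/88·(-11/324) + 43/168·91/172 = 1/8 ✓
b·Ac²: 27/88·11/864 + 43/168·427/1376 = 1/12 ✓
b·A²c: 43/168·7/43 = 1/24 ✓; 4 stages ⇒ order 4.

4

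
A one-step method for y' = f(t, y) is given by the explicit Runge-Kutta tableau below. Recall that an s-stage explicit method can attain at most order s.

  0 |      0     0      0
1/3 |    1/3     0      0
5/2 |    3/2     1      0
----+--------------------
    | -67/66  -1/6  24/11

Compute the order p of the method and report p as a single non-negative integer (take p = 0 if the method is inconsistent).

b = (-67/66, -1/6, 24/11)
c = (0, 1/3, 5/2)
Ac = (0, 0, 1/3)
Σ b_i: (-67/66)·1 + (-1/6)·1 + 24/11·1 = 1 ✓
b·c: (-1/6)·1/3 + 24/11·5/2 = 1069/198 ≠ 1/2 ⇒ order 1.

1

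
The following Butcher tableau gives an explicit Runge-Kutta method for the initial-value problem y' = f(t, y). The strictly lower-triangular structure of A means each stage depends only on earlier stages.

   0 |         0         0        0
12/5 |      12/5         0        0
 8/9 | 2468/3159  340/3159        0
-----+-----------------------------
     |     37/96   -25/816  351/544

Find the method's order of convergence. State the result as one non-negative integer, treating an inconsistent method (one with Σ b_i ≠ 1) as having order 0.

3

b = (37/96, -25/816, 351/544)
c = (0, 12/5, 8/9)
Ac = (0, 0, 272/1053)
Σ b_i: 37/96·1 + (-25/816)·1 + 351/544·1 = 1 ✓
b·c: (-25/816)·12/5 + 351/544·8/9 = 1/2 ✓
b·c²: (-25/816)·144/25 + 351/544·64/81 = 1/3 ✓
b·Ac: 351/544·272/1053 = 1/6 ✓; 3 stages ⇒ order 3.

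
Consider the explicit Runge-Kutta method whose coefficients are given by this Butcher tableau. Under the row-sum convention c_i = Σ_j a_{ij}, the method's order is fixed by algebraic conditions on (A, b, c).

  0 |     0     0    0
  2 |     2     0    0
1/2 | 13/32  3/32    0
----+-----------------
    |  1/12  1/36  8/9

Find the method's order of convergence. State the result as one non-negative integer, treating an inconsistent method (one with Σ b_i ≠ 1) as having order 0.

b = (1/12, 1/36, 8/9)
c = (0, 2, 1/2)
Ac = (0, 0, 3/16)
Σ b_i: 1/12·1 + 1/36·1 + 8/9·1 = 1 ✓
b·c: 1/36·2 + 8/9·1/2 = 1/2 ✓
b·c²: 1/36·4 + 8/9·1/4 = 1/3 ✓
b·Ac: 8/9·3/16 = 1/6 ✓; 3 stages ⇒ order 3.

3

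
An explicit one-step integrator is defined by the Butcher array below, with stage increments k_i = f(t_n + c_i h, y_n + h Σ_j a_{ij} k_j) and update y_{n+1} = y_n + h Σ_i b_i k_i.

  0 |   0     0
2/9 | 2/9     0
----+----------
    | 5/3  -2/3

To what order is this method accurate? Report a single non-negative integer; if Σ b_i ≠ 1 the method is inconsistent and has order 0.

b = (5/3, -2/3)
c = (0, 2/9)
Σ b_i: 5/3·1 + (-2/3)·1 = 1 ✓
b·c: (-2/3)·2/9 = -4/27 ≠ 1/2 ⇒ order 1.

1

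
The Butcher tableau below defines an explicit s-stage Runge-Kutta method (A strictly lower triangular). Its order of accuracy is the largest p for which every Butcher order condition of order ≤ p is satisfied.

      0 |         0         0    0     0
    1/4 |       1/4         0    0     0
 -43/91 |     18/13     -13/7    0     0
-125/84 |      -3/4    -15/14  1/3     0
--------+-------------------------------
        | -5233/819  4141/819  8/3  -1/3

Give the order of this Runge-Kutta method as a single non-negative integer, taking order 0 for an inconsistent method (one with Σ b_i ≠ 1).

2

b = (-5233/819, 4141/819, 8/3, -1/3)
c = (0, 1/4, -43/91, -125/84)
Ac = (0, 0, -13/28, -929/2184)
Σ b_i: (-5233/819)·1 + 4141/819·1 + 8/3·1 + (-1/3)·1 = 1 ✓
b·c: 4141/819·1/4 + 8/3·(-43/91) + (-1/3)·(-125/84) = 1/2 ✓
b·c²: 4141/819·1/16 + 8/3·1849/8281 + (-1/3)·15625/7056 = 154979/894348 ≠ 1/3 ⇒ order 2.
b·Ac: 8/3·(-13/28) + (-1/3)·(-929/2184) = -7183/6552 ≠ 1/6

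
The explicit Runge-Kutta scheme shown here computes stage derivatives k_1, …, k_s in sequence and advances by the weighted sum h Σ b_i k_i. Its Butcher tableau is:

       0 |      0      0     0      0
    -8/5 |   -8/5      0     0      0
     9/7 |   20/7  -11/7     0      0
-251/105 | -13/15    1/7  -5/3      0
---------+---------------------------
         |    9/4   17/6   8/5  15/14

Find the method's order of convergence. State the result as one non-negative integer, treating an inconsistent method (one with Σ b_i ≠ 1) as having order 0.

b = (9/4, 17/6, 8/5, 15/14)
c = (0, -8/5, 9/7, -251/105)
Ac = (0, 0, 88/35, -83/35)
Σ b_i: 9/4·1 + 17/6·1 + 8/5·1 + 15/14·1 = 3257/420 ≠ 1 ⇒ order 0.

0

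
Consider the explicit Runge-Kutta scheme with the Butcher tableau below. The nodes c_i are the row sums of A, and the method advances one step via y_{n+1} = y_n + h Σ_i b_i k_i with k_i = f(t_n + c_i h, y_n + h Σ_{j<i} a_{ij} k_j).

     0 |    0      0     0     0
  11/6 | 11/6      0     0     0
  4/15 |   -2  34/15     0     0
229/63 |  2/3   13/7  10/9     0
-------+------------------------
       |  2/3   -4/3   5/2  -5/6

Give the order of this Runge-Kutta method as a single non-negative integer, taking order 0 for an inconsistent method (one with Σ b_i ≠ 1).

1

b = (2/3, -4/3, 5/2, -5/6)
c = (0, 11/6, 4/15, 229/63)
Ac = (0, 0, 187/45, 1399/378)
Σ b_i: 2/3·1 + (-4/3)·1 + 5/2·1 + (-5/6)·1 = 1 ✓
b·c: (-4/3)·11/6 + 5/2·4/15 + (-5/6)·229/63 = -1817/378 ≠ 1/2 ⇒ order 1.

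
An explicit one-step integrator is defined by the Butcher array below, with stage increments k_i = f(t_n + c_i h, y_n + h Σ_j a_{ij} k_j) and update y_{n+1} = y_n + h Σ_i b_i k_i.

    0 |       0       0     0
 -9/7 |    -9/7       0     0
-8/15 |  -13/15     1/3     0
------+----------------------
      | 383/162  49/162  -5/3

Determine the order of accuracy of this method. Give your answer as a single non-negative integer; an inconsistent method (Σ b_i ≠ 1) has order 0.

b = (383/162, 49/162, -5/3)
c = (0, -9/7, -8/15)
Ac = (0, 0, -3/7)
Σ b_i: 383/162·1 + 49/162·1 + (-5/3)·1 = 1 ✓
b·c: 49/162·(-9/7) + (-5/3)·(-8/15) = 1/2 ✓
b·c²: 49/162·81/49 + (-5/3)·64/225 = 7/270 ≠ 1/3 ⇒ order 2.
b·Ac: (-5/3)·(-3/7) = 5/7 ≠ 1/6

2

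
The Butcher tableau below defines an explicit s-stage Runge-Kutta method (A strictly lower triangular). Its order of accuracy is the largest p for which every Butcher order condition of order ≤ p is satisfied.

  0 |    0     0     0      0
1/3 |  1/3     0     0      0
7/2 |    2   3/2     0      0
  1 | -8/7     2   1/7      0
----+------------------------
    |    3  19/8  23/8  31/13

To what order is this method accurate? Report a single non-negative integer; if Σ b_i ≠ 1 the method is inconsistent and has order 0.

0

b = (3, 19/8, 23/8, 31/13)
c = (0, 1/3, 7/2, 1)
Ac = (0, 0, 1/2, 7/6)
Σ b_i: 3·1 + 19/8·1 + 23/8·1 + 31/13·1 = 553/52 ≠ 1 ⇒ order 0.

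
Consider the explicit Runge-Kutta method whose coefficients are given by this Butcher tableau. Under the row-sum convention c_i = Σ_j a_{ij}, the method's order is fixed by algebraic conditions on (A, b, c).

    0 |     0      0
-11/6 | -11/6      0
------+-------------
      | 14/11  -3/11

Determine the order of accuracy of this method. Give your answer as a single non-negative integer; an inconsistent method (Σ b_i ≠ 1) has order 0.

b = (14/11, -3/11)
c = (0, -11/6)
Σ b_i: 14/11·1 + (-3/11)·1 = 1 ✓
b·c: (-3/11)·(-11/6) = 1/2 ✓; 2 stages ⇒ order 2.

2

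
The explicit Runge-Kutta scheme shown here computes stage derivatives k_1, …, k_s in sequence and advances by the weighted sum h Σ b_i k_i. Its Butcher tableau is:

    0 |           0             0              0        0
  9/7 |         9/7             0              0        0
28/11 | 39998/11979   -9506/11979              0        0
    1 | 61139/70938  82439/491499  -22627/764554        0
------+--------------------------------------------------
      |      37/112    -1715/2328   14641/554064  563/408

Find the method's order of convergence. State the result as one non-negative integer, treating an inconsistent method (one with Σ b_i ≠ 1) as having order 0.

b = (37/112, -1715/2328, 14641/554064, 563/408)
c = (0, 9/7, 28/11, 1)
Ac = (0, 0, -1358/1331, 79/563)
Σ b_i: 37/112·1 + (-1715/2328)·1 + 14641/554064·1 + 563/408·1 = 1 ✓
b·c: (-1715/2328)·9/7 + 14641/554064·28/11 + 563/408·1 = 1/2 ✓
b·c²: (-1715/2328)·81/49 + 14641/554064·784/121 + 563/408·1 = 1/3 ✓
b·Ac: 14641/554064·(-1358/1331) + 563/408·79/563 = 1/6 ✓
b·c³: (-1715/2328)·729/343 + 14641/554064·21952/1331 + 563/408·1 = 1/4 ✓
b·(c∘Ac): 14641/554064·(-38024/14641) + 563/408·79/563 = 1/8 ✓
b·Ac²: 14641/554064·(-1746/1331) + 563/408·337/3941 = 1/12 ✓
b·A²c: 563/408·17/563 = 1/24 ✓; 4 stages ⇒ order 4.

4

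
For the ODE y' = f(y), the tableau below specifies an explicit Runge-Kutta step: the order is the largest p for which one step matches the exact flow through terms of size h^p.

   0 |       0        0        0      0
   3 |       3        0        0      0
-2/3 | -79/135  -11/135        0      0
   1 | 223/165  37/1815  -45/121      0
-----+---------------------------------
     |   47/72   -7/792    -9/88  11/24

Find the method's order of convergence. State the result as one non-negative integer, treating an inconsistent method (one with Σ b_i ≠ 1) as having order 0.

b = (47/72, -7/792, -9/88, 11/24)
c = (0, 3, -2/3, 1)
Ac = (0, 0, -11/45, 17/55)
Σ b_i: 47/72·1 + (-7/792)·1 + (-9/88)·1 + 11/24·1 = 1 ✓
b·c: (-7/792)·3 + (-9/88)·(-2/3) + 11/24·1 = 1/2 ✓
b·c²: (-7/792)·9 + (-9/88)·4/9 + 11/24·1 = 1/3 ✓
b·Ac: (-9/88)·(-11/45) + 11/24·17/55 = 1/6 ✓
b·c³: (-7/792)·27 + (-9/88)·(-8/27) + 11/24·1 = 1/4 ✓
b·(c∘Ac): (-9/88)·22/135 + 11/24·17/55 = 1/8 ✓
b·Ac²: (-9/88)·(-11/15) + 11/24·1/55 = 1/12 ✓
b·A²c: 11/24·1/11 = 1/24 ✓; 4 stages ⇒ order 4.

4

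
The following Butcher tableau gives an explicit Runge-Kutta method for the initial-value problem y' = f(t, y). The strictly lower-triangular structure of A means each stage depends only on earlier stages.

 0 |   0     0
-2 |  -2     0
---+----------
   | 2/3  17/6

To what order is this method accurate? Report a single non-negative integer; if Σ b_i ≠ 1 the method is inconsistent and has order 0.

0

b = (2/3, 17/6)
c = (0, -2)
Σ b_i: 2/3·1 + 17/6·1 = 7/2 ≠ 1 ⇒ order 0.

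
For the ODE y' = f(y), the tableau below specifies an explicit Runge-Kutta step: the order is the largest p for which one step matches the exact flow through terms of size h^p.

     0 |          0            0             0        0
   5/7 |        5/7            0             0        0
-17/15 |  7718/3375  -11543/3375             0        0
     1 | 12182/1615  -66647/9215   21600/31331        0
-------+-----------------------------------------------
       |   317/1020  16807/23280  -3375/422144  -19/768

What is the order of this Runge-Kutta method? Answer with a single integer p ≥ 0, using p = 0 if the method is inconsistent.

4

b = (317/1020, 16807/23280, -3375/422144, -19/768)
c = (0, 5/7, -17/15, 1)
Ac = (0, 0, -1649/675, -113/19)
Σ b_i: 317/1020·1 + 16807/23280·1 + (-3375/422144)·1 + (-19/768)·1 = 1 ✓
b·c: 16807/23280·5/7 + (-3375/422144)·(-17/15) + (-19/768)·1 = 1/2 ✓
b·c²: 16807/23280·25/49 + (-3375/422144)·289/225 + (-19/768)·1 = 1/3 ✓
b·Ac: (-3375/422144)·(-1649/675) + (-19/768)·(-113/19) = 1/6 ✓
b·c³: 16807/23280·125/343 + (-3375/422144)·(-4913/3375) + (-19/768)·1 = 1/4 ✓
b·(c∘Ac): (-3375/422144)·28033/10125 + (-19/768)·(-113/19) = 1/8 ✓
b·Ac²: (-3375/422144)·(-1649/945) + (-19/768)·(-373/133) = 1/12 ✓
b·A²c: (-19/768)·(-32/19) = 1/24 ✓; 4 stages ⇒ order 4.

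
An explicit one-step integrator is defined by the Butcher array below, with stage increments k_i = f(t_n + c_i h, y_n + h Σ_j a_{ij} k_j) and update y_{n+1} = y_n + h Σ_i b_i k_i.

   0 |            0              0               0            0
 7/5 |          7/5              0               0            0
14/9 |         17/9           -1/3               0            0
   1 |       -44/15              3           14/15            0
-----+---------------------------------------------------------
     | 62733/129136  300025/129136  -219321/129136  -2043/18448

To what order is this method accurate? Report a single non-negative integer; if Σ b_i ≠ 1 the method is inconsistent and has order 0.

b = (62733/129136, 300025/129136, -219321/129136, -2043/18448)
c = (0, 7/5, 14/9, 1)
Ac = (0, 0, -7/15, 763/135)
Σ b_i: 62733/129136·1 + 300025/129136·1 + (-219321/129136)·1 + (-2043/18448)·1 = 1 ✓
b·c: 300025/129136·7/5 + (-219321/129136)·14/9 + (-2043/18448)·1 = 1/2 ✓
b·c²: 300025/129136·49/25 + (-219321/129136)·196/81 + (-2043/18448)·1 = 1/3 ✓
b·Ac: (-219321/129136)·(-7/15) + (-2043/18448)·763/135 = 1/6 ✓
b·c³: 300025/129136·343/125 + (-219321/129136)·2744/729 + (-2043/18448)·1 = -159781/1245240 ≠ 1/4 ⇒ order 3.
b·(c∘Ac): (-219321/129136)·(-98/135) + (-2043/18448)·763/135 = 33593/55344 ≠ 1/8
b·Ac²: (-219321/129136)·(-49/75) + (-2043/18448)·49441/6075 = 648529/3113100 ≠ 1/12
b·A²c: (-2043/18448)·(-98/225) = 11123/230600 ≠ 1/24

3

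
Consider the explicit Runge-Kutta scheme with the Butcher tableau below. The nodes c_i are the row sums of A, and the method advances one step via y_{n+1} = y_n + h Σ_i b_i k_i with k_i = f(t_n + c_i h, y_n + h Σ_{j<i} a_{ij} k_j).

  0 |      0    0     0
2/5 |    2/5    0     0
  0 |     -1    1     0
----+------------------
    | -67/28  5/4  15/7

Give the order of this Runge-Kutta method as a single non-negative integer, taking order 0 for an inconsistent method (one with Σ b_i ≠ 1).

2

b = (-67/28, 5/4, 15/7)
c = (0, 2/5, 0)
Ac = (0, 0, 2/5)
Σ b_i: (-67/28)·1 + 5/4·1 + 15/7·1 = 1 ✓
b·c: 5/4·2/5 = 1/2 ✓
b·c²: 5/4·4/25 = 1/5 ≠ 1/3 ⇒ order 2.
b·Ac: 15/7·2/5 = 6/7 ≠ 1/6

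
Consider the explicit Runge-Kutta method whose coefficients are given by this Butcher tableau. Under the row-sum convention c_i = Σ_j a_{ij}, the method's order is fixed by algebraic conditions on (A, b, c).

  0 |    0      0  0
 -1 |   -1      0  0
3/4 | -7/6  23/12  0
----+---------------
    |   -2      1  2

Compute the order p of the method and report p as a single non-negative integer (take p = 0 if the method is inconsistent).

2

b = (-2, 1, 2)
c = (0, -1, 3/4)
Ac = (0, 0, -23/12)
Σ b_i: (-2)·1 + 1·1 + 2·1 = 1 ✓
b·c: 1·(-1) + 2·3/4 = 1/2 ✓
b·c²: 1·1 + 2·9/16 = 17/8 ≠ 1/3 ⇒ order 2.
b·Ac: 2·(-23/12) = -23/6 ≠ 1/6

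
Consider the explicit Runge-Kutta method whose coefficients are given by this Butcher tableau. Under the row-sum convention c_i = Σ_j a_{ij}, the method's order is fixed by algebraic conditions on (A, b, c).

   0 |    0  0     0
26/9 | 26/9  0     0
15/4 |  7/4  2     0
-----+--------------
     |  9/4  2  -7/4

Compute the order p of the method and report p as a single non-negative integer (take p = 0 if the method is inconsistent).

0

b = (9/4, 2, -7/4)
c = (0, 26/9, 15/4)
Ac = (0, 0, 52/9)
Σ b_i: 9/4·1 + 2·1 + (-7/4)·1 = 5/2 ≠ 1 ⇒ order 0.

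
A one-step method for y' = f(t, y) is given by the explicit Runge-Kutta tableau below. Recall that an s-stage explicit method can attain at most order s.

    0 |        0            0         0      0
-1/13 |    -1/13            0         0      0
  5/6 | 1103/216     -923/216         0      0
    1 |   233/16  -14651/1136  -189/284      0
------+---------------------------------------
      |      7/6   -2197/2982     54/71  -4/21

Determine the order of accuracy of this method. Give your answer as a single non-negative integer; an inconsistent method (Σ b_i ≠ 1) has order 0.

b = (7/6, -2197/2982, 54/71, -4/21)
c = (0, -1/13, 5/6, 1)
Ac = (0, 0, 71/216, 7/16)
Σ b_i: 7/6·1 + (-2197/2982)·1 + 54/71·1 + (-4/21)·1 = 1 ✓
b·c: (-2197/2982)·(-1/13) + 54/71·5/6 + (-4/21)·1 = 1/2 ✓
b·c²: (-2197/2982)·1/169 + 54/71·25/36 + (-4/21)·1 = 1/3 ✓
b·Ac: 54/71·71/216 + (-4/21)·7/16 = 1/6 ✓
b·c³: (-2197/2982)·(-1/2197) + 54/71·125/216 + (-4/21)·1 = 1/4 ✓
b·(c∘Ac): 54/71·355/1296 + (-4/21)·7/16 = 1/8 ✓
b·Ac²: 54/71·(-71/2808) + (-4/21)·(-7/13) = 1/12 ✓
b·A²c: (-4/21)·(-7/32) = 1/24 ✓; 4 stages ⇒ order 4.

4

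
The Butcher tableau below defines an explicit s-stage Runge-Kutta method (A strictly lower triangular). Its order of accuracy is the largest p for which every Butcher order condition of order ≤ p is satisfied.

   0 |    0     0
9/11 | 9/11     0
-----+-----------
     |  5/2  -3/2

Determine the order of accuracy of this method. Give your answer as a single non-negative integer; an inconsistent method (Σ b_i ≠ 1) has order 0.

1

b = (5/2, -3/2)
c = (0, 9/11)
Σ b_i: 5/2·1 + (-3/2)·1 = 1 ✓
b·c: (-3/2)·9/11 = -27/22 ≠ 1/2 ⇒ order 1.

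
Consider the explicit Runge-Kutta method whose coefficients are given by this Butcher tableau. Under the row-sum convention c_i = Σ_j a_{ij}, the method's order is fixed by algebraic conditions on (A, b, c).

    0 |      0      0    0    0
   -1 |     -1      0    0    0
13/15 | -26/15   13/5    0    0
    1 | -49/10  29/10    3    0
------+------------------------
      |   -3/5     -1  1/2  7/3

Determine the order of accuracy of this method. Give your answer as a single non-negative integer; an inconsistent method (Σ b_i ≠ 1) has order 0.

b = (-3/5, -1, 1/2, 7/3)
c = (0, -1, 13/15, 1)
Ac = (0, 0, -13/5, -3/10)
Σ b_i: (-3/5)·1 + (-1)·1 + 1/2·1 + 7/3·1 = 37/30 ≠ 1 ⇒ order 0.

0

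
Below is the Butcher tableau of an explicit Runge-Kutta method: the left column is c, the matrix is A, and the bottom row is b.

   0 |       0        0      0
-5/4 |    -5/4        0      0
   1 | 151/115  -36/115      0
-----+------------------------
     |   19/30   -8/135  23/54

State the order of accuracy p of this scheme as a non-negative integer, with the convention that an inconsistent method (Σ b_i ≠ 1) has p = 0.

3

b = (19/30, -8/135, 23/54)
c = (0, -5/4, 1)
Ac = (0, 0, 9/23)
Σ b_i: 19/30·1 + (-8/135)·1 + 23/54·1 = 1 ✓
b·c: (-8/135)·(-5/4) + 23/54·1 = 1/2 ✓
b·c²: (-8/135)·25/16 + 23/54·1 = 1/3 ✓
b·Ac: 23/54·9/23 = 1/6 ✓; 3 stages ⇒ order 3.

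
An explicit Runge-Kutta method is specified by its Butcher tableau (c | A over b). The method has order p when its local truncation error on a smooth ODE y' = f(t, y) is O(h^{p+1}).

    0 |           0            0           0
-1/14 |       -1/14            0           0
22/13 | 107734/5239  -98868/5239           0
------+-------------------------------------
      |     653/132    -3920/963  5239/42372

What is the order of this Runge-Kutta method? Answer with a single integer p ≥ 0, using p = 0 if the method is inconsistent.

b = (653/132, -3920/963, 5239/42372)
c = (0, -1/14, 22/13)
Ac = (0, 0, 7062/5239)
Σ b_i: 653/132·1 + (-3920/963)·1 + 5239/42372·1 = 1 ✓
b·c: (-3920/963)·(-1/14) + 5239/42372·22/13 = 1/2 ✓
b·c²: (-3920/963)·1/196 + 5239/42372·484/169 = 1/3 ✓
b·Ac: 5239/42372·7062/5239 = 1/6 ✓; 3 stages ⇒ order 3.

3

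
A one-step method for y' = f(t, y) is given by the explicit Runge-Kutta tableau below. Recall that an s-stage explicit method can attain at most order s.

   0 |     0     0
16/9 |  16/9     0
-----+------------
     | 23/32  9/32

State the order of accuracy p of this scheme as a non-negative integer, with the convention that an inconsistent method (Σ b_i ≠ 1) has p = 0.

b = (23/32, 9/32)
c = (0, 16/9)
Σ b_i: 23/32·1 + 9/32·1 = 1 ✓
b·c: 9/32·16/9 = 1/2 ✓; 2 stages ⇒ order 2.

2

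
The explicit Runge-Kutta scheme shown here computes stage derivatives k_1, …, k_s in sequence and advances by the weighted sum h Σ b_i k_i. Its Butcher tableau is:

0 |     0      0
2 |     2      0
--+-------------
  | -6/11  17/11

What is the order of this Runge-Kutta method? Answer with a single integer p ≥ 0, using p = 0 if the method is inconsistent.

b = (-6/11, 17/11)
c = (0, 2)
Σ b_i: (-6/11)·1 + 17/11·1 = 1 ✓
b·c: 17/11·2 = 34/11 ≠ 1/2 ⇒ order 1.

1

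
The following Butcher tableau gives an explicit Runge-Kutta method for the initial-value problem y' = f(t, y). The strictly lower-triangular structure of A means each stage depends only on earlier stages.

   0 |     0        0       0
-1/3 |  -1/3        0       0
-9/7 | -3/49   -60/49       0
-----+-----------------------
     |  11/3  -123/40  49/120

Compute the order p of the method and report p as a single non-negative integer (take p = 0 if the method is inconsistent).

b = (11/3, -123/40, 49/120)
c = (0, -1/3, -9/7)
Ac = (0, 0, 20/49)
Σ b_i: 11/3·1 + (-123/40)·1 + 49/120·1 = 1 ✓
b·c: (-123/40)·(-1/3) + 49/120·(-9/7) = 1/2 ✓
b·c²: (-123/40)·1/9 + 49/120·81/49 = 1/3 ✓
b·Ac: 49/120·20/49 = 1/6 ✓; 3 stages ⇒ order 3.

3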